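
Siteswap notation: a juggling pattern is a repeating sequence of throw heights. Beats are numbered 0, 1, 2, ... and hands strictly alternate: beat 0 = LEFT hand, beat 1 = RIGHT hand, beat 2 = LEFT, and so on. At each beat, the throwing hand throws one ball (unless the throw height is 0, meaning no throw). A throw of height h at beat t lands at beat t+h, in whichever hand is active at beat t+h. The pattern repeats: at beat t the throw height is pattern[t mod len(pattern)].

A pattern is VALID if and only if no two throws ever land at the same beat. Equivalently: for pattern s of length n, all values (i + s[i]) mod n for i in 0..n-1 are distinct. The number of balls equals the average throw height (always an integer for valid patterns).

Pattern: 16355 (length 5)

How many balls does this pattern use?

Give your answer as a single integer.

Pattern = [1, 6, 3, 5, 5], length n = 5
  position 0: throw height = 1, running sum = 1
  position 1: throw height = 6, running sum = 7
  position 2: throw height = 3, running sum = 10
  position 3: throw height = 5, running sum = 15
  position 4: throw height = 5, running sum = 20
Total sum = 20; balls = sum / n = 20 / 5 = 4

Answer: 4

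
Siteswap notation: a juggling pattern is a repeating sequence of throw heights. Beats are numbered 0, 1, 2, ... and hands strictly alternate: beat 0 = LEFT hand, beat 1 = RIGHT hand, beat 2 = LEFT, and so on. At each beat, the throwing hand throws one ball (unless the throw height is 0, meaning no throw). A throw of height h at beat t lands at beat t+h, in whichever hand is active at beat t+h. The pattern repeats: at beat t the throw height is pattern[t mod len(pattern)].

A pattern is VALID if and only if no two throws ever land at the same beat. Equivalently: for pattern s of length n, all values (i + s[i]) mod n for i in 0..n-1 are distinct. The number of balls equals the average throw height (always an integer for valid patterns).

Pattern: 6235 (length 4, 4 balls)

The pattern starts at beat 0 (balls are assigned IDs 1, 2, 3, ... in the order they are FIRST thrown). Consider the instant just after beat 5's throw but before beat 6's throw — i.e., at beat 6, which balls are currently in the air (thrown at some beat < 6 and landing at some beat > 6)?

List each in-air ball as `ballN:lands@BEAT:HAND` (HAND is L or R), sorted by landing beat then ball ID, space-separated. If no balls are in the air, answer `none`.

Beat 0 (L): throw ball1 h=6 -> lands@6:L; in-air after throw: [b1@6:L]
Beat 1 (R): throw ball2 h=2 -> lands@3:R; in-air after throw: [b2@3:R b1@6:L]
Beat 2 (L): throw ball3 h=3 -> lands@5:R; in-air after throw: [b2@3:R b3@5:R b1@6:L]
Beat 3 (R): throw ball2 h=5 -> lands@8:L; in-air after throw: [b3@5:R b1@6:L b2@8:L]
Beat 4 (L): throw ball4 h=6 -> lands@10:L; in-air after throw: [b3@5:R b1@6:L b2@8:L b4@10:L]
Beat 5 (R): throw ball3 h=2 -> lands@7:R; in-air after throw: [b1@6:L b3@7:R b2@8:L b4@10:L]
Beat 6 (L): throw ball1 h=3 -> lands@9:R; in-air after throw: [b3@7:R b2@8:L b1@9:R b4@10:L]

Answer: ball3:lands@7:R ball2:lands@8:L ball4:lands@10:L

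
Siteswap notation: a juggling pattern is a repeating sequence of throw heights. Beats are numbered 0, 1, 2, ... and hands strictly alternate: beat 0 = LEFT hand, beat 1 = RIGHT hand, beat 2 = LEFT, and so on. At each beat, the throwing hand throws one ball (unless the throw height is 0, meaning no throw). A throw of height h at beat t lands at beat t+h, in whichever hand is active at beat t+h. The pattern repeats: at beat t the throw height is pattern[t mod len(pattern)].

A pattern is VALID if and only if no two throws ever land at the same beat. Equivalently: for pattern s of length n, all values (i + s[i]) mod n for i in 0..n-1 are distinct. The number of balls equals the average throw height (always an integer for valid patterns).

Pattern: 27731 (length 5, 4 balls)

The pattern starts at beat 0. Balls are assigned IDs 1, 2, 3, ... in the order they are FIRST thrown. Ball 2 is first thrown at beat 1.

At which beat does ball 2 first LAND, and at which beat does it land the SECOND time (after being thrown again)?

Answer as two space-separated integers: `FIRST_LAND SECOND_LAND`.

Beat 0 (L): throw ball1 h=2 -> lands@2:L; in-air after throw: [b1@2:L]
Beat 1 (R): throw ball2 h=7 -> lands@8:L; in-air after throw: [b1@2:L b2@8:L]
Beat 2 (L): throw ball1 h=7 -> lands@9:R; in-air after throw: [b2@8:L b1@9:R]
Beat 3 (R): throw ball3 h=3 -> lands@6:L; in-air after throw: [b3@6:L b2@8:L b1@9:R]
Beat 4 (L): throw ball4 h=1 -> lands@5:R; in-air after throw: [b4@5:R b3@6:L b2@8:L b1@9:R]
Beat 5 (R): throw ball4 h=2 -> lands@7:R; in-air after throw: [b3@6:L b4@7:R b2@8:L b1@9:R]
Beat 6 (L): throw ball3 h=7 -> lands@13:R; in-air after throw: [b4@7:R b2@8:L b1@9:R b3@13:R]
Beat 7 (R): throw ball4 h=7 -> lands@14:L; in-air after throw: [b2@8:L b1@9:R b3@13:R b4@14:L]
Beat 8 (L): throw ball2 h=3 -> lands@11:R; in-air after throw: [b1@9:R b2@11:R b3@13:R b4@14:L]
Beat 9 (R): throw ball1 h=1 -> lands@10:L; in-air after throw: [b1@10:L b2@11:R b3@13:R b4@14:L]
Beat 10 (L): throw ball1 h=2 -> lands@12:L; in-air after throw: [b2@11:R b1@12:L b3@13:R b4@14:L]
Beat 11 (R): throw ball2 h=7 -> lands@18:L; in-air after throw: [b1@12:L b3@13:R b4@14:L b2@18:L]
Ball 2: thrown@1 h=7 -> first land @8; rethrown@8 h=3 -> second land @11

Answer: 8 11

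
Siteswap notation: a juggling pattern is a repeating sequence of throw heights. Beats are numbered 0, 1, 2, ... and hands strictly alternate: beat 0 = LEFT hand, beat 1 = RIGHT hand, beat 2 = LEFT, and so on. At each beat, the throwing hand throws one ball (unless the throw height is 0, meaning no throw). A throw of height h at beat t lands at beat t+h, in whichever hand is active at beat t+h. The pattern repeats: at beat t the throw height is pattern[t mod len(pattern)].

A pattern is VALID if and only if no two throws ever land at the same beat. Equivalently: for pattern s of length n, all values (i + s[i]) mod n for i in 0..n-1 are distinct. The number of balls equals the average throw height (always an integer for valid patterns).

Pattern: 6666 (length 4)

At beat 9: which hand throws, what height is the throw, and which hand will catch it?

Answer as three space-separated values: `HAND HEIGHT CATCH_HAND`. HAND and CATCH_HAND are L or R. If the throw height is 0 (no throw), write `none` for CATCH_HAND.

Answer: R 6 R

Derivation:
Beat 9: 9 mod 2 = 1, so hand = R
Throw height = pattern[9 mod 4] = pattern[1] = 6
Lands at beat 9+6=15, 15 mod 2 = 1, so catch hand = R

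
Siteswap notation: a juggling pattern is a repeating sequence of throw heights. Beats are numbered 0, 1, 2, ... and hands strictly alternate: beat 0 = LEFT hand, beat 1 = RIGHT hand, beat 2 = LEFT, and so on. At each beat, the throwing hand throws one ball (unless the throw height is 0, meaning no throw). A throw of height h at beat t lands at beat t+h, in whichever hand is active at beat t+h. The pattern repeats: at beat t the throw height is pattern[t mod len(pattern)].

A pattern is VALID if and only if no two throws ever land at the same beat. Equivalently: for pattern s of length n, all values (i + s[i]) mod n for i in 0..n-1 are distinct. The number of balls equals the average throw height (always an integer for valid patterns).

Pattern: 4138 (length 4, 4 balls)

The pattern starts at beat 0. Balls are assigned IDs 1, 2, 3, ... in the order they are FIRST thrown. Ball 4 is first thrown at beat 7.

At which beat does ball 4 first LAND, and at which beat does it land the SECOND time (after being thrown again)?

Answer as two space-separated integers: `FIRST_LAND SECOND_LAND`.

Answer: 15 23

Derivation:
Beat 0 (L): throw ball1 h=4 -> lands@4:L; in-air after throw: [b1@4:L]
Beat 1 (R): throw ball2 h=1 -> lands@2:L; in-air after throw: [b2@2:L b1@4:L]
Beat 2 (L): throw ball2 h=3 -> lands@5:R; in-air after throw: [b1@4:L b2@5:R]
Beat 3 (R): throw ball3 h=8 -> lands@11:R; in-air after throw: [b1@4:L b2@5:R b3@11:R]
Beat 4 (L): throw ball1 h=4 -> lands@8:L; in-air after throw: [b2@5:R b1@8:L b3@11:R]
Beat 5 (R): throw ball2 h=1 -> lands@6:L; in-air after throw: [b2@6:L b1@8:L b3@11:R]
Beat 6 (L): throw ball2 h=3 -> lands@9:R; in-air after throw: [b1@8:L b2@9:R b3@11:R]
Beat 7 (R): throw ball4 h=8 -> lands@15:R; in-air after throw: [b1@8:L b2@9:R b3@11:R b4@15:R]
Beat 8 (L): throw ball1 h=4 -> lands@12:L; in-air after throw: [b2@9:R b3@11:R b1@12:L b4@15:R]
Beat 9 (R): throw ball2 h=1 -> lands@10:L; in-air after throw: [b2@10:L b3@11:R b1@12:L b4@15:R]
Beat 10 (L): throw ball2 h=3 -> lands@13:R; in-air after throw: [b3@11:R b1@12:L b2@13:R b4@15:R]
Beat 11 (R): throw ball3 h=8 -> lands@19:R; in-air after throw: [b1@12:L b2@13:R b4@15:R b3@19:R]
Beat 12 (L): throw ball1 h=4 -> lands@16:L; in-air after throw: [b2@13:R b4@15:R b1@16:L b3@19:R]
Beat 13 (R): throw ball2 h=1 -> lands@14:L; in-air after throw: [b2@14:L b4@15:R b1@16:L b3@19:R]
Beat 14 (L): throw ball2 h=3 -> lands@17:R; in-air after throw: [b4@15:R b1@16:L b2@17:R b3@19:R]
Beat 15 (R): throw ball4 h=8 -> lands@23:R; in-air after throw: [b1@16:L b2@17:R b3@19:R b4@23:R]
Beat 16 (L): throw ball1 h=4 -> lands@20:L; in-air after throw: [b2@17:R b3@19:R b1@20:L b4@23:R]
Beat 17 (R): throw ball2 h=1 -> lands@18:L; in-air after throw: [b2@18:L b3@19:R b1@20:L b4@23:R]
Beat 18 (L): throw ball2 h=3 -> lands@21:R; in-air after throw: [b3@19:R b1@20:L b2@21:R b4@23:R]
Beat 19 (R): throw ball3 h=8 -> lands@27:R; in-air after throw: [b1@20:L b2@21:R b4@23:R b3@27:R]
Ball 4: thrown@7 h=8 -> first land @15; rethrown@15 h=8 -> second land @23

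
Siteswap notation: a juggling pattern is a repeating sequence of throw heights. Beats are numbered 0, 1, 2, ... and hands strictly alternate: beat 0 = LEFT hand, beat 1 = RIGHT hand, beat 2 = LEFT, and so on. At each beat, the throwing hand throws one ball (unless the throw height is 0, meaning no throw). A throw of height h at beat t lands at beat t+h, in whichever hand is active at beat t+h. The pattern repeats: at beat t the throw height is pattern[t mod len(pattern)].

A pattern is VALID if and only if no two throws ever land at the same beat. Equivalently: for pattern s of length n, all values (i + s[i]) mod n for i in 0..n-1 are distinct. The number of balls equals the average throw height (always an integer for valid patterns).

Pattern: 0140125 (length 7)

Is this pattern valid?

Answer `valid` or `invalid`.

i=0: (i + s[i]) mod n = (0 + 0) mod 7 = 0
i=1: (i + s[i]) mod n = (1 + 1) mod 7 = 2
i=2: (i + s[i]) mod n = (2 + 4) mod 7 = 6
i=3: (i + s[i]) mod n = (3 + 0) mod 7 = 3
i=4: (i + s[i]) mod n = (4 + 1) mod 7 = 5
i=5: (i + s[i]) mod n = (5 + 2) mod 7 = 0
i=6: (i + s[i]) mod n = (6 + 5) mod 7 = 4
Residues: [0, 2, 6, 3, 5, 0, 4], distinct: False

Answer: invalid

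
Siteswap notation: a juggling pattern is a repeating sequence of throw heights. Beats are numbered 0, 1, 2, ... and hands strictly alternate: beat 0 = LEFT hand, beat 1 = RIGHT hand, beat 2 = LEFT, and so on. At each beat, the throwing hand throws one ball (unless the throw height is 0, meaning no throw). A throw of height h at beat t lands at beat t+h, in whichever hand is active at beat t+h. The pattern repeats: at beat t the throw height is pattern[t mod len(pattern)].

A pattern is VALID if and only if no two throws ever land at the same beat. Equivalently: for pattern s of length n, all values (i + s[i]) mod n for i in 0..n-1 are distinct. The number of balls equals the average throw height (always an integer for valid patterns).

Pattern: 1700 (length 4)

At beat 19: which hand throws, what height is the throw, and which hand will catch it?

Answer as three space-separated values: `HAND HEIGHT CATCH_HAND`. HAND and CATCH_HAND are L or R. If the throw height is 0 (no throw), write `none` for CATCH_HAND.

Answer: R 0 none

Derivation:
Beat 19: 19 mod 2 = 1, so hand = R
Throw height = pattern[19 mod 4] = pattern[3] = 0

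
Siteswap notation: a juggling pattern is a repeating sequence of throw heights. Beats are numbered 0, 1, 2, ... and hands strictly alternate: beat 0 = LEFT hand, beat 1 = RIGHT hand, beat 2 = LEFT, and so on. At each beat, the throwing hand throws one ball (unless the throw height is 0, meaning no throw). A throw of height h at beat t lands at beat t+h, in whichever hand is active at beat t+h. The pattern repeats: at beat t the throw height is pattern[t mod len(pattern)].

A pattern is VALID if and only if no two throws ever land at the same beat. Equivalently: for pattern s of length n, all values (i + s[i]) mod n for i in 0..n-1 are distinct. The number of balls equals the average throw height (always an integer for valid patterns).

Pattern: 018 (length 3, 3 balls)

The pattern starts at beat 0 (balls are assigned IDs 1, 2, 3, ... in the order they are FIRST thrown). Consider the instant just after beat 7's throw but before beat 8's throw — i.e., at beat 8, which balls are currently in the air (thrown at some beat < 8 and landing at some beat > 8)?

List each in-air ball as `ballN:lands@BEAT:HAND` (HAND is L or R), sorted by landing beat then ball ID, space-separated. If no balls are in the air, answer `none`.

Answer: ball1:lands@10:L ball2:lands@13:R

Derivation:
Beat 1 (R): throw ball1 h=1 -> lands@2:L; in-air after throw: [b1@2:L]
Beat 2 (L): throw ball1 h=8 -> lands@10:L; in-air after throw: [b1@10:L]
Beat 4 (L): throw ball2 h=1 -> lands@5:R; in-air after throw: [b2@5:R b1@10:L]
Beat 5 (R): throw ball2 h=8 -> lands@13:R; in-air after throw: [b1@10:L b2@13:R]
Beat 7 (R): throw ball3 h=1 -> lands@8:L; in-air after throw: [b3@8:L b1@10:L b2@13:R]
Beat 8 (L): throw ball3 h=8 -> lands@16:L; in-air after throw: [b1@10:L b2@13:R b3@16:L]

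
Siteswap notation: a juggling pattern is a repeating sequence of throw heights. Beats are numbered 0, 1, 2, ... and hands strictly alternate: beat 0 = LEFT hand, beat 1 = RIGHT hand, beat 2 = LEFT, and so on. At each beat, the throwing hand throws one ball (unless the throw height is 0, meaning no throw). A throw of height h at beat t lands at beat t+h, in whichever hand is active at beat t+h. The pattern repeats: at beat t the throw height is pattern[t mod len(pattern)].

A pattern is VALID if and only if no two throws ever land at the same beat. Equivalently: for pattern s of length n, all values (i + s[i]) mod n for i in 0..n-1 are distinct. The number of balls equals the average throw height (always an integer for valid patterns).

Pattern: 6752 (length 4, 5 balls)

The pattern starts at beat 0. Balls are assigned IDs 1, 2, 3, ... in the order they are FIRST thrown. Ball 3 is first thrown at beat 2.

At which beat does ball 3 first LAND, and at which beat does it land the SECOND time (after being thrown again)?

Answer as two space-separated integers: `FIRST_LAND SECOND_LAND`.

Answer: 7 9

Derivation:
Beat 0 (L): throw ball1 h=6 -> lands@6:L; in-air after throw: [b1@6:L]
Beat 1 (R): throw ball2 h=7 -> lands@8:L; in-air after throw: [b1@6:L b2@8:L]
Beat 2 (L): throw ball3 h=5 -> lands@7:R; in-air after throw: [b1@6:L b3@7:R b2@8:L]
Beat 3 (R): throw ball4 h=2 -> lands@5:R; in-air after throw: [b4@5:R b1@6:L b3@7:R b2@8:L]
Beat 4 (L): throw ball5 h=6 -> lands@10:L; in-air after throw: [b4@5:R b1@6:L b3@7:R b2@8:L b5@10:L]
Beat 5 (R): throw ball4 h=7 -> lands@12:L; in-air after throw: [b1@6:L b3@7:R b2@8:L b5@10:L b4@12:L]
Beat 6 (L): throw ball1 h=5 -> lands@11:R; in-air after throw: [b3@7:R b2@8:L b5@10:L b1@11:R b4@12:L]
Beat 7 (R): throw ball3 h=2 -> lands@9:R; in-air after throw: [b2@8:L b3@9:R b5@10:L b1@11:R b4@12:L]
Beat 8 (L): throw ball2 h=6 -> lands@14:L; in-air after throw: [b3@9:R b5@10:L b1@11:R b4@12:L b2@14:L]
Beat 9 (R): throw ball3 h=7 -> lands@16:L; in-air after throw: [b5@10:L b1@11:R b4@12:L b2@14:L b3@16:L]
Ball 3: thrown@2 h=5 -> first land @7; rethrown@7 h=2 -> second land @9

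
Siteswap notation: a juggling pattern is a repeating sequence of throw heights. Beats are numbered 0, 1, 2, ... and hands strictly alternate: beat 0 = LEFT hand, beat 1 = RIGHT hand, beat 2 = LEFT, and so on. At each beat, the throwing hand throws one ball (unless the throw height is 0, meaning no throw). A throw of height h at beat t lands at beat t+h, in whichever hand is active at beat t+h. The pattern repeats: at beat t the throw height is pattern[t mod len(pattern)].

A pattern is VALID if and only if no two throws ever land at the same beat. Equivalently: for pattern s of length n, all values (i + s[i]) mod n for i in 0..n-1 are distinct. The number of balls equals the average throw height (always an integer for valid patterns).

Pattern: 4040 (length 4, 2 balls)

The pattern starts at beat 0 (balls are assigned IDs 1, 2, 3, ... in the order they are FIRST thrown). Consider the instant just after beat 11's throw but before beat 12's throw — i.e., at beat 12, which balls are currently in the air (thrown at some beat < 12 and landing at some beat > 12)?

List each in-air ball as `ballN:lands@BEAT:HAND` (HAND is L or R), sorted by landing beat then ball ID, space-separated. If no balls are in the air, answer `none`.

Beat 0 (L): throw ball1 h=4 -> lands@4:L; in-air after throw: [b1@4:L]
Beat 2 (L): throw ball2 h=4 -> lands@6:L; in-air after throw: [b1@4:L b2@6:L]
Beat 4 (L): throw ball1 h=4 -> lands@8:L; in-air after throw: [b2@6:L b1@8:L]
Beat 6 (L): throw ball2 h=4 -> lands@10:L; in-air after throw: [b1@8:L b2@10:L]
Beat 8 (L): throw ball1 h=4 -> lands@12:L; in-air after throw: [b2@10:L b1@12:L]
Beat 10 (L): throw ball2 h=4 -> lands@14:L; in-air after throw: [b1@12:L b2@14:L]
Beat 12 (L): throw ball1 h=4 -> lands@16:L; in-air after throw: [b2@14:L b1@16:L]

Answer: ball2:lands@14:L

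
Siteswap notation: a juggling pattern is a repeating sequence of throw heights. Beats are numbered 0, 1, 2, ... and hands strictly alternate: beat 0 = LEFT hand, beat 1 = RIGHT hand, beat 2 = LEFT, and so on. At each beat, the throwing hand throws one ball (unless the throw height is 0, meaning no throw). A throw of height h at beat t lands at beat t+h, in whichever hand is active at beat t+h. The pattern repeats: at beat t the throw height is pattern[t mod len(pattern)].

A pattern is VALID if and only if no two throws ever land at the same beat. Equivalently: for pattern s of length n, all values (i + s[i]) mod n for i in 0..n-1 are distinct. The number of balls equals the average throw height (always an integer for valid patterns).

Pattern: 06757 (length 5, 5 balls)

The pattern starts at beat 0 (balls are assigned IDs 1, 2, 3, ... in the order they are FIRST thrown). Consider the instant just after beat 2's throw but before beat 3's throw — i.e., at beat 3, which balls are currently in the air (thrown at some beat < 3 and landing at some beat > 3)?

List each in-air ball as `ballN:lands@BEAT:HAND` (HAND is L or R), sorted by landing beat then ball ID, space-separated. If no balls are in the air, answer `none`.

Answer: ball1:lands@7:R ball2:lands@9:R

Derivation:
Beat 1 (R): throw ball1 h=6 -> lands@7:R; in-air after throw: [b1@7:R]
Beat 2 (L): throw ball2 h=7 -> lands@9:R; in-air after throw: [b1@7:R b2@9:R]
Beat 3 (R): throw ball3 h=5 -> lands@8:L; in-air after throw: [b1@7:R b3@8:L b2@9:R]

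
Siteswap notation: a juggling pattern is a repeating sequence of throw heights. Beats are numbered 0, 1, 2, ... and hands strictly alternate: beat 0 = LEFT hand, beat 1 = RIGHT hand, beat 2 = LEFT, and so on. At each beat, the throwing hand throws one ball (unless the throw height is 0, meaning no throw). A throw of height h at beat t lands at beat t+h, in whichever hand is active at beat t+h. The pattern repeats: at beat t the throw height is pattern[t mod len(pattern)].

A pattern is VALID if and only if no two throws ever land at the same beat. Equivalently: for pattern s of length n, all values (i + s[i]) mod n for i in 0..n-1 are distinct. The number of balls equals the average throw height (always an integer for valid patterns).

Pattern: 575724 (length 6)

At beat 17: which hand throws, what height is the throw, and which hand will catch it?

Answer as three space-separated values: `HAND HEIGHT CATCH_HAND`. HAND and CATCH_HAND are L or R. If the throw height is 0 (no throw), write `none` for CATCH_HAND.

Beat 17: 17 mod 2 = 1, so hand = R
Throw height = pattern[17 mod 6] = pattern[5] = 4
Lands at beat 17+4=21, 21 mod 2 = 1, so catch hand = R

Answer: R 4 R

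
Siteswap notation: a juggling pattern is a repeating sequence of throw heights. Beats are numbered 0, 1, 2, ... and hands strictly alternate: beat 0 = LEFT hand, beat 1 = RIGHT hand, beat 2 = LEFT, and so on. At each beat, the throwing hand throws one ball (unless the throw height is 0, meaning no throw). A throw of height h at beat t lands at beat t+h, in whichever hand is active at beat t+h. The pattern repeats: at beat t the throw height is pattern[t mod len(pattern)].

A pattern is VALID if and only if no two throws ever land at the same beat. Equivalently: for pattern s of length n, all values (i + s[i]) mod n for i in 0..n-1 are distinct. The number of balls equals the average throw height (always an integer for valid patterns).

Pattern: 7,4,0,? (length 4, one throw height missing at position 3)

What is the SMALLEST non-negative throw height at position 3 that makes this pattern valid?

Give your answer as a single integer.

Answer: 1

Derivation:
i=0: (0 + 7) mod 4 = 3
i=1: (1 + 4) mod 4 = 1
i=2: (2 + 0) mod 4 = 2
i=3: s[i]=? (unknown)
Known residues: [1, 2, 3]; need a permutation of 0..3, so missing residue r = 0
Need (3 + s) mod 4 = 0; smallest s = (0 - 3) mod 4 = 1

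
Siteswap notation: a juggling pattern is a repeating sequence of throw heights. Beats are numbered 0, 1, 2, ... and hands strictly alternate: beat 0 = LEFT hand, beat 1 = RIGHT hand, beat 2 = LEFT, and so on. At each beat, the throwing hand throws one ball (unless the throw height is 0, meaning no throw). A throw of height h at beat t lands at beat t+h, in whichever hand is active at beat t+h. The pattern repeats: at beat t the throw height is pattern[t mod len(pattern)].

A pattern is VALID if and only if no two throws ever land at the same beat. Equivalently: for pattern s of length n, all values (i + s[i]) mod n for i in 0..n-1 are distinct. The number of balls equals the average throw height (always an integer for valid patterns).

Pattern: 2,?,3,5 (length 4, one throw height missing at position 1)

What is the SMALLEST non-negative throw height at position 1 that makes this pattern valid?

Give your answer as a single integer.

Answer: 2

Derivation:
i=0: (0 + 2) mod 4 = 2
i=1: s[i]=? (unknown)
i=2: (2 + 3) mod 4 = 1
i=3: (3 + 5) mod 4 = 0
Known residues: [0, 1, 2]; need a permutation of 0..3, so missing residue r = 3
Need (1 + s) mod 4 = 3; smallest s = (3 - 1) mod 4 = 2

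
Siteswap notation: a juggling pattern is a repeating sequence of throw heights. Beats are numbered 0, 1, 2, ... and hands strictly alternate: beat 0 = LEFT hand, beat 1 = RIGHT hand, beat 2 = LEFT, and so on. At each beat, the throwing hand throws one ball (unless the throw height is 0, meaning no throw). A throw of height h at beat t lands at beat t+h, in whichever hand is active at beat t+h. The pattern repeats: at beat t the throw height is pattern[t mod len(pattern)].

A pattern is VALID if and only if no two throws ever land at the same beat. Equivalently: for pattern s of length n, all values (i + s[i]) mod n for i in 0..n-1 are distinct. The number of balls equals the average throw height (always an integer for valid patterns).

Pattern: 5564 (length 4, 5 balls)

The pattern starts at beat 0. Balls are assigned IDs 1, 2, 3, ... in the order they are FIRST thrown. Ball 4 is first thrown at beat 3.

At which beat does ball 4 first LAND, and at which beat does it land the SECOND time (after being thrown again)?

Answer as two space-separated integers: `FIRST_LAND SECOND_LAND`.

Answer: 7 11

Derivation:
Beat 0 (L): throw ball1 h=5 -> lands@5:R; in-air after throw: [b1@5:R]
Beat 1 (R): throw ball2 h=5 -> lands@6:L; in-air after throw: [b1@5:R b2@6:L]
Beat 2 (L): throw ball3 h=6 -> lands@8:L; in-air after throw: [b1@5:R b2@6:L b3@8:L]
Beat 3 (R): throw ball4 h=4 -> lands@7:R; in-air after throw: [b1@5:R b2@6:L b4@7:R b3@8:L]
Beat 4 (L): throw ball5 h=5 -> lands@9:R; in-air after throw: [b1@5:R b2@6:L b4@7:R b3@8:L b5@9:R]
Beat 5 (R): throw ball1 h=5 -> lands@10:L; in-air after throw: [b2@6:L b4@7:R b3@8:L b5@9:R b1@10:L]
Beat 6 (L): throw ball2 h=6 -> lands@12:L; in-air after throw: [b4@7:R b3@8:L b5@9:R b1@10:L b2@12:L]
Beat 7 (R): throw ball4 h=4 -> lands@11:R; in-air after throw: [b3@8:L b5@9:R b1@10:L b4@11:R b2@12:L]
Beat 8 (L): throw ball3 h=5 -> lands@13:R; in-air after throw: [b5@9:R b1@10:L b4@11:R b2@12:L b3@13:R]
Beat 9 (R): throw ball5 h=5 -> lands@14:L; in-air after throw: [b1@10:L b4@11:R b2@12:L b3@13:R b5@14:L]
Beat 10 (L): throw ball1 h=6 -> lands@16:L; in-air after throw: [b4@11:R b2@12:L b3@13:R b5@14:L b1@16:L]
Beat 11 (R): throw ball4 h=4 -> lands@15:R; in-air after throw: [b2@12:L b3@13:R b5@14:L b4@15:R b1@16:L]
Ball 4: thrown@3 h=4 -> first land @7; rethrown@7 h=4 -> second land @11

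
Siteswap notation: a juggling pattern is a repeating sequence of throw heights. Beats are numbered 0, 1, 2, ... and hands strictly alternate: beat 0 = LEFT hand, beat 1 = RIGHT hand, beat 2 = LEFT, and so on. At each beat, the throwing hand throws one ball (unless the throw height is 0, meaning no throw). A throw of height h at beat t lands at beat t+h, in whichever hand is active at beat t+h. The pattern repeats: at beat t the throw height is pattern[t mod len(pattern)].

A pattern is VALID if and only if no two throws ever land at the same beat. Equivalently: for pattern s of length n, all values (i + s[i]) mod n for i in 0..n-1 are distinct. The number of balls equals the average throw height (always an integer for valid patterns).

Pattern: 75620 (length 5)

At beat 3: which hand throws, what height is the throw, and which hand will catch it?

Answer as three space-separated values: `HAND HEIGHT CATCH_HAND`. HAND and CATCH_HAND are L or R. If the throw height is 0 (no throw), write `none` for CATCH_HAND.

Answer: R 2 R

Derivation:
Beat 3: 3 mod 2 = 1, so hand = R
Throw height = pattern[3 mod 5] = pattern[3] = 2
Lands at beat 3+2=5, 5 mod 2 = 1, so catch hand = R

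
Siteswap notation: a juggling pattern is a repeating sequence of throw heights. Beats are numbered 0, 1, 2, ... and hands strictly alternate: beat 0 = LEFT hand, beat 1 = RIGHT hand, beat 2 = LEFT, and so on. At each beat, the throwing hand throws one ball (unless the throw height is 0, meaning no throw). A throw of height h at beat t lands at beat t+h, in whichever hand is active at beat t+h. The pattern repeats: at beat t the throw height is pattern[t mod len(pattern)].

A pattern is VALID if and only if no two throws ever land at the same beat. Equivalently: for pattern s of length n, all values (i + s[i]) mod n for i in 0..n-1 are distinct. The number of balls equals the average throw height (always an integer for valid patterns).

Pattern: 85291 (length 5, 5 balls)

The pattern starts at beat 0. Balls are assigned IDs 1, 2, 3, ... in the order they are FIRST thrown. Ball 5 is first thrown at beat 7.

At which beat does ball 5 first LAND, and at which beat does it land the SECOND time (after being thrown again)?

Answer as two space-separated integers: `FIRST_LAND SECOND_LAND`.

Answer: 9 10

Derivation:
Beat 0 (L): throw ball1 h=8 -> lands@8:L; in-air after throw: [b1@8:L]
Beat 1 (R): throw ball2 h=5 -> lands@6:L; in-air after throw: [b2@6:L b1@8:L]
Beat 2 (L): throw ball3 h=2 -> lands@4:L; in-air after throw: [b3@4:L b2@6:L b1@8:L]
Beat 3 (R): throw ball4 h=9 -> lands@12:L; in-air after throw: [b3@4:L b2@6:L b1@8:L b4@12:L]
Beat 4 (L): throw ball3 h=1 -> lands@5:R; in-air after throw: [b3@5:R b2@6:L b1@8:L b4@12:L]
Beat 5 (R): throw ball3 h=8 -> lands@13:R; in-air after throw: [b2@6:L b1@8:L b4@12:L b3@13:R]
Beat 6 (L): throw ball2 h=5 -> lands@11:R; in-air after throw: [b1@8:L b2@11:R b4@12:L b3@13:R]
Beat 7 (R): throw ball5 h=2 -> lands@9:R; in-air after throw: [b1@8:L b5@9:R b2@11:R b4@12:L b3@13:R]
Beat 8 (L): throw ball1 h=9 -> lands@17:R; in-air after throw: [b5@9:R b2@11:R b4@12:L b3@13:R b1@17:R]
Beat 9 (R): throw ball5 h=1 -> lands@10:L; in-air after throw: [b5@10:L b2@11:R b4@12:L b3@13:R b1@17:R]
Beat 10 (L): throw ball5 h=8 -> lands@18:L; in-air after throw: [b2@11:R b4@12:L b3@13:R b1@17:R b5@18:L]
Ball 5: thrown@7 h=2 -> first land @9; rethrown@9 h=1 -> second land @10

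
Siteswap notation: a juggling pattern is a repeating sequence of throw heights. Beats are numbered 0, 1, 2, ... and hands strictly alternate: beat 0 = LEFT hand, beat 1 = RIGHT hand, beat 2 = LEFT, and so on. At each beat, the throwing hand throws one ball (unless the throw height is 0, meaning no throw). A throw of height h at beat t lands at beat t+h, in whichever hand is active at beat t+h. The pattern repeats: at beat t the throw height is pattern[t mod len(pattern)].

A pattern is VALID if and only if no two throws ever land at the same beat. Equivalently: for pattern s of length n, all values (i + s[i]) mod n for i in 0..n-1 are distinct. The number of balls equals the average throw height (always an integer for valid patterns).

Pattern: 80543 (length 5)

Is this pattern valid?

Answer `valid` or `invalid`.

Answer: invalid

Derivation:
i=0: (i + s[i]) mod n = (0 + 8) mod 5 = 3
i=1: (i + s[i]) mod n = (1 + 0) mod 5 = 1
i=2: (i + s[i]) mod n = (2 + 5) mod 5 = 2
i=3: (i + s[i]) mod n = (3 + 4) mod 5 = 2
i=4: (i + s[i]) mod n = (4 + 3) mod 5 = 2
Residues: [3, 1, 2, 2, 2], distinct: False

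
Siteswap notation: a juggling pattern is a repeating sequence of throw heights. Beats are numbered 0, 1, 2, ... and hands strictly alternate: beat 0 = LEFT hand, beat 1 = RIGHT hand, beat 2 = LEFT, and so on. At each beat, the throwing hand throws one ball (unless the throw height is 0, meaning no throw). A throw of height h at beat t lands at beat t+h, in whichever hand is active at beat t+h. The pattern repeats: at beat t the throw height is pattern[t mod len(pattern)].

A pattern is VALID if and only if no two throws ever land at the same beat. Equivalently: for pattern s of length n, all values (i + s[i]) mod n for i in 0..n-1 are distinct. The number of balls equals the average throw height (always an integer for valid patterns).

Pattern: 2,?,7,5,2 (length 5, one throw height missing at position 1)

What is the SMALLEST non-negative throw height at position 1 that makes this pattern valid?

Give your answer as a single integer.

Answer: 4

Derivation:
i=0: (0 + 2) mod 5 = 2
i=1: s[i]=? (unknown)
i=2: (2 + 7) mod 5 = 4
i=3: (3 + 5) mod 5 = 3
i=4: (4 + 2) mod 5 = 1
Known residues: [1, 2, 3, 4]; need a permutation of 0..4, so missing residue r = 0
Need (1 + s) mod 5 = 0; smallest s = (0 - 1) mod 5 = 4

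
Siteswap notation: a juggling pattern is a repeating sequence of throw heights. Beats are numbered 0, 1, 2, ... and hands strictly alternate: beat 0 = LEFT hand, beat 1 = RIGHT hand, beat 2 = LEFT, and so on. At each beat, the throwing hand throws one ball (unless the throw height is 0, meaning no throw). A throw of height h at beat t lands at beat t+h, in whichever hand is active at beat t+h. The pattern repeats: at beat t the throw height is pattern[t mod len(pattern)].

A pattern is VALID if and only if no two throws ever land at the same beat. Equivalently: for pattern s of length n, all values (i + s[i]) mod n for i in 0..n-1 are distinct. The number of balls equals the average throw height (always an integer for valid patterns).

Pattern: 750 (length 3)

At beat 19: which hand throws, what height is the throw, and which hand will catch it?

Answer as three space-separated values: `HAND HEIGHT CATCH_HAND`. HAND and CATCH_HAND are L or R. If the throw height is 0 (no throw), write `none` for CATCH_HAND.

Beat 19: 19 mod 2 = 1, so hand = R
Throw height = pattern[19 mod 3] = pattern[1] = 5
Lands at beat 19+5=24, 24 mod 2 = 0, so catch hand = L

Answer: R 5 L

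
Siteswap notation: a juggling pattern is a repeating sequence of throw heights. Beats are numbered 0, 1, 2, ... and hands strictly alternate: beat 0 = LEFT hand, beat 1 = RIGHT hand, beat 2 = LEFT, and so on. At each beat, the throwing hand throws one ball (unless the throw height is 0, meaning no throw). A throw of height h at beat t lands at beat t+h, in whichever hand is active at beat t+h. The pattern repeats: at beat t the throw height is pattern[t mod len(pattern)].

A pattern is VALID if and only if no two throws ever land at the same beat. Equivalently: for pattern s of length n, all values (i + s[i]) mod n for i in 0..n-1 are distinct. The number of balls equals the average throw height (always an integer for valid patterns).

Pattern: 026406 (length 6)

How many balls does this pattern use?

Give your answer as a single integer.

Pattern = [0, 2, 6, 4, 0, 6], length n = 6
  position 0: throw height = 0, running sum = 0
  position 1: throw height = 2, running sum = 2
  position 2: throw height = 6, running sum = 8
  position 3: throw height = 4, running sum = 12
  position 4: throw height = 0, running sum = 12
  position 5: throw height = 6, running sum = 18
Total sum = 18; balls = sum / n = 18 / 6 = 3

Answer: 3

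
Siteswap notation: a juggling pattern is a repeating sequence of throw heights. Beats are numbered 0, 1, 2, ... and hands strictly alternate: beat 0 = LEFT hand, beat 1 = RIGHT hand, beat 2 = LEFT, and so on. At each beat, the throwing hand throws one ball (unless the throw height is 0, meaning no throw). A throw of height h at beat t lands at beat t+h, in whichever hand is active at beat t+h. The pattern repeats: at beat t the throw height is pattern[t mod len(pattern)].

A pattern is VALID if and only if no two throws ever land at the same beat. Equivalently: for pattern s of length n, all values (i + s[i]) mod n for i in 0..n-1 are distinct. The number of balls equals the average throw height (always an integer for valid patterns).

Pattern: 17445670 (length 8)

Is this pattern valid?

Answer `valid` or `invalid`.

Answer: invalid

Derivation:
i=0: (i + s[i]) mod n = (0 + 1) mod 8 = 1
i=1: (i + s[i]) mod n = (1 + 7) mod 8 = 0
i=2: (i + s[i]) mod n = (2 + 4) mod 8 = 6
i=3: (i + s[i]) mod n = (3 + 4) mod 8 = 7
i=4: (i + s[i]) mod n = (4 + 5) mod 8 = 1
i=5: (i + s[i]) mod n = (5 + 6) mod 8 = 3
i=6: (i + s[i]) mod n = (6 + 7) mod 8 = 5
i=7: (i + s[i]) mod n = (7 + 0) mod 8 = 7
Residues: [1, 0, 6, 7, 1, 3, 5, 7], distinct: False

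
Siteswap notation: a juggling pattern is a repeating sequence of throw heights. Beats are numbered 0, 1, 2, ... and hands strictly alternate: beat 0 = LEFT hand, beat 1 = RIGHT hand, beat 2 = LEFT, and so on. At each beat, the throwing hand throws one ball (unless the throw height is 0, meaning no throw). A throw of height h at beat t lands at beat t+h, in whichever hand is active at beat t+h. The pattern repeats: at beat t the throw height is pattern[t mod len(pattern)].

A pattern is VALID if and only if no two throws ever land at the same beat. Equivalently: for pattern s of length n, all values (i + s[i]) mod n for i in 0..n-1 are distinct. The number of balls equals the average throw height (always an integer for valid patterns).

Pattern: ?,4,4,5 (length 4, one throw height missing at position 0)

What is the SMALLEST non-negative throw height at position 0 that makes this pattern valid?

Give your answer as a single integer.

Answer: 3

Derivation:
i=0: s[i]=? (unknown)
i=1: (1 + 4) mod 4 = 1
i=2: (2 + 4) mod 4 = 2
i=3: (3 + 5) mod 4 = 0
Known residues: [0, 1, 2]; need a permutation of 0..3, so missing residue r = 3
Need (0 + s) mod 4 = 3; smallest s = (3 - 0) mod 4 = 3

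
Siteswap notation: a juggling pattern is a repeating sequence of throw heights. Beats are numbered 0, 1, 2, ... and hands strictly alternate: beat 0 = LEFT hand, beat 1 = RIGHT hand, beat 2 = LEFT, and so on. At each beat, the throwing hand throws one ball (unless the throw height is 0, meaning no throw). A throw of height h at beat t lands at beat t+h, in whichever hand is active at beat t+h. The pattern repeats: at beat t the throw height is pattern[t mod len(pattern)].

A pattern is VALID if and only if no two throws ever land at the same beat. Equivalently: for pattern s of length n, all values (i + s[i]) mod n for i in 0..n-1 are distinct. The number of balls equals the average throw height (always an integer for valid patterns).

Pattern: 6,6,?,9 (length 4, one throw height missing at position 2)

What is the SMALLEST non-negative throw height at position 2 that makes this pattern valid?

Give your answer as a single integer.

i=0: (0 + 6) mod 4 = 2
i=1: (1 + 6) mod 4 = 3
i=2: s[i]=? (unknown)
i=3: (3 + 9) mod 4 = 0
Known residues: [0, 2, 3]; need a permutation of 0..3, so missing residue r = 1
Need (2 + s) mod 4 = 1; smallest s = (1 - 2) mod 4 = 3

Answer: 3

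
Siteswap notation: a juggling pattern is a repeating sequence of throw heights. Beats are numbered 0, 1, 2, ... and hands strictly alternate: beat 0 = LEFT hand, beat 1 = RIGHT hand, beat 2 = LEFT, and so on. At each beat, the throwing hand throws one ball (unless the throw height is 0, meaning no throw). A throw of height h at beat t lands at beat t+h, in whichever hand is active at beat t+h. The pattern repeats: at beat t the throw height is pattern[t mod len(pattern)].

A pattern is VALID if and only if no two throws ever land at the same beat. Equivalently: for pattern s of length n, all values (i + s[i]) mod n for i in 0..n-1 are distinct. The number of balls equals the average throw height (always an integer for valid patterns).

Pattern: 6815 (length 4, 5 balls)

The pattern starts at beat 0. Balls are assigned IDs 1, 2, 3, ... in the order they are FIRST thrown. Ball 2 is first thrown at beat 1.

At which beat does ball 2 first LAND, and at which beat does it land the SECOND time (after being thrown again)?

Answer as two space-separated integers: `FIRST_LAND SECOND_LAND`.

Answer: 9 17

Derivation:
Beat 0 (L): throw ball1 h=6 -> lands@6:L; in-air after throw: [b1@6:L]
Beat 1 (R): throw ball2 h=8 -> lands@9:R; in-air after throw: [b1@6:L b2@9:R]
Beat 2 (L): throw ball3 h=1 -> lands@3:R; in-air after throw: [b3@3:R b1@6:L b2@9:R]
Beat 3 (R): throw ball3 h=5 -> lands@8:L; in-air after throw: [b1@6:L b3@8:L b2@9:R]
Beat 4 (L): throw ball4 h=6 -> lands@10:L; in-air after throw: [b1@6:L b3@8:L b2@9:R b4@10:L]
Beat 5 (R): throw ball5 h=8 -> lands@13:R; in-air after throw: [b1@6:L b3@8:L b2@9:R b4@10:L b5@13:R]
Beat 6 (L): throw ball1 h=1 -> lands@7:R; in-air after throw: [b1@7:R b3@8:L b2@9:R b4@10:L b5@13:R]
Beat 7 (R): throw ball1 h=5 -> lands@12:L; in-air after throw: [b3@8:L b2@9:R b4@10:L b1@12:L b5@13:R]
Beat 8 (L): throw ball3 h=6 -> lands@14:L; in-air after throw: [b2@9:R b4@10:L b1@12:L b5@13:R b3@14:L]
Beat 9 (R): throw ball2 h=8 -> lands@17:R; in-air after throw: [b4@10:L b1@12:L b5@13:R b3@14:L b2@17:R]
Beat 10 (L): throw ball4 h=1 -> lands@11:R; in-air after throw: [b4@11:R b1@12:L b5@13:R b3@14:L b2@17:R]
Beat 11 (R): throw ball4 h=5 -> lands@16:L; in-air after throw: [b1@12:L b5@13:R b3@14:L b4@16:L b2@17:R]
Beat 12 (L): throw ball1 h=6 -> lands@18:L; in-air after throw: [b5@13:R b3@14:L b4@16:L b2@17:R b1@18:L]
Beat 13 (R): throw ball5 h=8 -> lands@21:R; in-air after throw: [b3@14:L b4@16:L b2@17:R b1@18:L b5@21:R]
Beat 14 (L): throw ball3 h=1 -> lands@15:R; in-air after throw: [b3@15:R b4@16:L b2@17:R b1@18:L b5@21:R]
Beat 15 (R): throw ball3 h=5 -> lands@20:L; in-air after throw: [b4@16:L b2@17:R b1@18:L b3@20:L b5@21:R]
Beat 16 (L): throw ball4 h=6 -> lands@22:L; in-air after throw: [b2@17:R b1@18:L b3@20:L b5@21:R b4@22:L]
Beat 17 (R): throw ball2 h=8 -> lands@25:R; in-air after throw: [b1@18:L b3@20:L b5@21:R b4@22:L b2@25:R]
Ball 2: thrown@1 h=8 -> first land @9; rethrown@9 h=8 -> second land @17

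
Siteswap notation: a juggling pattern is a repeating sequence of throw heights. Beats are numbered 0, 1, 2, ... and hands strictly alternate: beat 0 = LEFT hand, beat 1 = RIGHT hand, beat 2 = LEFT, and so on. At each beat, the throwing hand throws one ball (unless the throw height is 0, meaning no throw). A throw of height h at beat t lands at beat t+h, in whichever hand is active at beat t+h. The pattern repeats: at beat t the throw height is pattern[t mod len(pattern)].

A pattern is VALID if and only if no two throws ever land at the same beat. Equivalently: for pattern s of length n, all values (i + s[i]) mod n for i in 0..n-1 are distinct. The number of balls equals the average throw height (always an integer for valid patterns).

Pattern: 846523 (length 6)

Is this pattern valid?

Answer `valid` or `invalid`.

i=0: (i + s[i]) mod n = (0 + 8) mod 6 = 2
i=1: (i + s[i]) mod n = (1 + 4) mod 6 = 5
i=2: (i + s[i]) mod n = (2 + 6) mod 6 = 2
i=3: (i + s[i]) mod n = (3 + 5) mod 6 = 2
i=4: (i + s[i]) mod n = (4 + 2) mod 6 = 0
i=5: (i + s[i]) mod n = (5 + 3) mod 6 = 2
Residues: [2, 5, 2, 2, 0, 2], distinct: False

Answer: invalid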